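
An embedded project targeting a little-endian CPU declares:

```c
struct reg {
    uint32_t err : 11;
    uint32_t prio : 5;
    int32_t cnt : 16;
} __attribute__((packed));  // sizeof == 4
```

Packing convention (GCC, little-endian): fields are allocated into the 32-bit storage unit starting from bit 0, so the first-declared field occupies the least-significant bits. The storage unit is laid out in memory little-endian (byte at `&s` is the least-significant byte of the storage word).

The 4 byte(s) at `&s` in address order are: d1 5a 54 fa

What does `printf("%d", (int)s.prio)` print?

11

[0]=0xd1 [1]=0x5a [2]=0x54 [3]=0xfa (little-endian) → word 0xfa545ad1
err [0+:11] = (word>>0) & 0x7ff = 721
prio [11+:5] = (word>>11) & 0x1f = 11  ←
cnt [16+:16] = (word>>16) & 0xffff = 64084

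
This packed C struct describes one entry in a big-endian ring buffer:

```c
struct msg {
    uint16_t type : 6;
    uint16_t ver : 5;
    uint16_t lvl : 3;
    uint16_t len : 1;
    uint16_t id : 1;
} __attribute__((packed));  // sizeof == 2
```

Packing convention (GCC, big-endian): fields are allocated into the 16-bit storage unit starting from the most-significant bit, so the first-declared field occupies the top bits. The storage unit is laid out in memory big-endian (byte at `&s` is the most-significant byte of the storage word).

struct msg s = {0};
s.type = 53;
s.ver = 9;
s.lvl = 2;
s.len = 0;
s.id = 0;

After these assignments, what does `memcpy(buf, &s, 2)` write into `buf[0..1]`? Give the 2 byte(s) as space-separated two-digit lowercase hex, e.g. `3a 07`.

[10+:6] type=53 & 0x3f = 0x35; word=0xd400
[5+:5] ver=9 & 0x1f = 0x9; word=0xd520
[2+:3] lvl=2 & 0x7 = 0x2; word=0xd528
[1+:1] len=0 & 0x1 = 0x0; word=0xd528
[0+:1] id=0 & 0x1 = 0x0; word=0xd528
word = 0xd528 → big-endian bytes:
  [0]=0xd5  [1]=0x28

d5 28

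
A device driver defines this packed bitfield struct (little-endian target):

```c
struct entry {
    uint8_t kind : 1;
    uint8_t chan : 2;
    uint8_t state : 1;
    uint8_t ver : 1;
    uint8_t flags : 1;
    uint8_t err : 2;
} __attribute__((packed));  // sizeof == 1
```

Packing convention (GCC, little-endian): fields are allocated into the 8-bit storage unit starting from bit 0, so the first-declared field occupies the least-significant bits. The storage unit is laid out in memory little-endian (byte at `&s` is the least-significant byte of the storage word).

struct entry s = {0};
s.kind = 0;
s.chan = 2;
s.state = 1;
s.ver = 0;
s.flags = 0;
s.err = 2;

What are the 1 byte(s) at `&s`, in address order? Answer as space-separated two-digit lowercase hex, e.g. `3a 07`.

kind (1b) val=0 bits=0x0 at bit 0: 0x00
chan (2b) val=2 bits=0x2 at bit 1: 0x04
state (1b) val=1 bits=0x1 at bit 3: 0x0c
ver (1b) val=0 bits=0x0 at bit 4: 0x0c
flags (1b) val=0 bits=0x0 at bit 5: 0x0c
err (2b) val=2 bits=0x2 at bit 6: 0x8c
word = 0x8c → little-endian bytes:
  [0]=0x8c

8c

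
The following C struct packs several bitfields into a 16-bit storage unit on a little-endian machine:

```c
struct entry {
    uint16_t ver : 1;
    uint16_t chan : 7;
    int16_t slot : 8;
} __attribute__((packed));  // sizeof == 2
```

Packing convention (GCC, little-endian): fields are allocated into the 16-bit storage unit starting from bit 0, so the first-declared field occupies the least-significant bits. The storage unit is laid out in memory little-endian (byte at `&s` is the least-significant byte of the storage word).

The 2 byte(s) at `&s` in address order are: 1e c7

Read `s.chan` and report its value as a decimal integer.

15

[0]=0x1e [1]=0xc7 (little-endian) → word 0xc71e
ver [0+:1] = (word>>0) & 0x1 = 0
chan [1+:7] = (word>>1) & 0x7f = 15  ←
slot [8+:8] = (word>>8) & 0xff = 199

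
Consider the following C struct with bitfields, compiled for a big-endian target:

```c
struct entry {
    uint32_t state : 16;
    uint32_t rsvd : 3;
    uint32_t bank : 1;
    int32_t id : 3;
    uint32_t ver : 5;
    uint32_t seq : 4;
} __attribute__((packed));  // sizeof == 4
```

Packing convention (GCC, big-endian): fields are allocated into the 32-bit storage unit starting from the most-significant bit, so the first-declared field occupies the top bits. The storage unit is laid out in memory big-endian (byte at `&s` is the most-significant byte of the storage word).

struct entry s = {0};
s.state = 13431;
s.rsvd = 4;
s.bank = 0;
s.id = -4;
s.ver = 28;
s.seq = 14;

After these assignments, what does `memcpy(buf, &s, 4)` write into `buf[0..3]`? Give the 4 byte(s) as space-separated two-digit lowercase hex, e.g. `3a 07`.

34 77 89 ce

[16+:16] state=13431 & 0xffff = 0x3477; word=0x34770000
[13+:3] rsvd=4 & 0x7 = 0x4; word=0x34778000
[12+:1] bank=0 & 0x1 = 0x0; word=0x34778000
[9+:3] id=-4 & 0x7 = 0x4; word=0x34778800
[4+:5] ver=28 & 0x1f = 0x1c; word=0x347789c0
[0+:4] seq=14 & 0xf = 0xe; word=0x347789ce
word = 0x347789ce → big-endian bytes:
  [0]=0x34  [1]=0x77  [2]=0x89  [3]=0xce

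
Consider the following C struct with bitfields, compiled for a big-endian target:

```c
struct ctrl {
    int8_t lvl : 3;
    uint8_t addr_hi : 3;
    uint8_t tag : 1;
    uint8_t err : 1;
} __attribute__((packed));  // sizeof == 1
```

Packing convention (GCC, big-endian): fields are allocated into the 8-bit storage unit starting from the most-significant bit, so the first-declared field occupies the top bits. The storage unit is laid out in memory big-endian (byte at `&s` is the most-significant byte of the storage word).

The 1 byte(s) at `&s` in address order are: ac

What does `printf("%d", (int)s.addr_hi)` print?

3

[0]=0xac (big-endian) → word 0xac
lvl [5+:3] = (word>>5) & 0x7 = 5
addr_hi [2+:3] = (word>>2) & 0x7 = 3  ←
tag [1+:1] = (word>>1) & 0x1 = 0
err [0+:1] = (word>>0) & 0x1 = 0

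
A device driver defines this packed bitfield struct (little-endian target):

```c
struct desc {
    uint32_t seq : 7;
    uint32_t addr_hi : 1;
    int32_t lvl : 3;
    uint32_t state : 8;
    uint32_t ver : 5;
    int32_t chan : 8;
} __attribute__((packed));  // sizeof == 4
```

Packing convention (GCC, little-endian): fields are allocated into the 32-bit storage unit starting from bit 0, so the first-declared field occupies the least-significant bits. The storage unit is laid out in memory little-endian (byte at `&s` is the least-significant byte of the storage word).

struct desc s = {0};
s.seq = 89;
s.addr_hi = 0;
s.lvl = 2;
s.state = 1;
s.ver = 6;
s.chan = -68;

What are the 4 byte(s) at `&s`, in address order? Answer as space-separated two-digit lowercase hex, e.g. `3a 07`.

[0+:7] seq=89 & 0x7f = 0x59; word=0x00000059
[7+:1] addr_hi=0 & 0x1 = 0x0; word=0x00000059
[8+:3] lvl=2 & 0x7 = 0x2; word=0x00000259
[11+:8] state=1 & 0xff = 0x1; word=0x00000a59
[19+:5] ver=6 & 0x1f = 0x6; word=0x00300a59
[24+:8] chan=-68 & 0xff = 0xbc; word=0xbc300a59
word = 0xbc300a59 → little-endian bytes:
  [0]=0x59  [1]=0x0a  [2]=0x30  [3]=0xbc

59 0a 30 bc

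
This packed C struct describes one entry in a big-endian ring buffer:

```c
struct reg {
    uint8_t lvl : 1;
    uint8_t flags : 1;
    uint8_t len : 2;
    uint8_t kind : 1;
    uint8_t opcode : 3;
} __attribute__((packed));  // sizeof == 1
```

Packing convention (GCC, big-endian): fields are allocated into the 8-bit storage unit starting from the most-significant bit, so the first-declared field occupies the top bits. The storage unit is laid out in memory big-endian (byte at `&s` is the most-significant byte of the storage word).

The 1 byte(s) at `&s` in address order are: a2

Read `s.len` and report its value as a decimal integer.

[0]=0xa2 (big-endian) → word 0xa2
lvl:1 @ bit 7 → (0xa2>>7)&0x1 = 0x1
flags:1 @ bit 6 → (0xa2>>6)&0x1 = 0x0
len:2 @ bit 4 → (0xa2>>4)&0x3 = 0x2  ←
kind:1 @ bit 3 → (0xa2>>3)&0x1 = 0x0
opcode:3 @ bit 0 → (0xa2>>0)&0x7 = 0x2

2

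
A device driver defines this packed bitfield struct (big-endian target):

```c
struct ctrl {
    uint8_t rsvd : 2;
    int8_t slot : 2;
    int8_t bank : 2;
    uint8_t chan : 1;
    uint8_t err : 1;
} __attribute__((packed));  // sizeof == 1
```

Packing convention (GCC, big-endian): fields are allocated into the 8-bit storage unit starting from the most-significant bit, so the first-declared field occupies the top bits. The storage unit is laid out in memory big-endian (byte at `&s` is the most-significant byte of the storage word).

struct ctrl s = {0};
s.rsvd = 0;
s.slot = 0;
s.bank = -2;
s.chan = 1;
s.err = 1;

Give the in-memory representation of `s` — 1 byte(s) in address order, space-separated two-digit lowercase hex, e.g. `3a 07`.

0b

[6+:2] rsvd=0 & 0x3 = 0x0; word=0x00
[4+:2] slot=0 & 0x3 = 0x0; word=0x00
[2+:2] bank=-2 & 0x3 = 0x2; word=0x08
[1+:1] chan=1 & 0x1 = 0x1; word=0x0a
[0+:1] err=1 & 0x1 = 0x1; word=0x0b
word = 0x0b → big-endian bytes:
  [0]=0x0b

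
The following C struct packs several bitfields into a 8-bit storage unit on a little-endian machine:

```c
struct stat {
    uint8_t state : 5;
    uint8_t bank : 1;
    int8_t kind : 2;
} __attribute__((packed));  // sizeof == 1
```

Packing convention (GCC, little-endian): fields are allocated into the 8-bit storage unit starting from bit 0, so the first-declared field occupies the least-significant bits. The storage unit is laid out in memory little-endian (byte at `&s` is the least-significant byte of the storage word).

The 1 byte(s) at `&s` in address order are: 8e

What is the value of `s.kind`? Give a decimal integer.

-2

[0]=0x8e (little-endian) → word 0x8e
state:5 @ bit 0 → (0x8e>>0)&0x1f = 0xe
bank:1 @ bit 5 → (0x8e>>5)&0x1 = 0x0
kind:2 @ bit 6 → (0x8e>>6)&0x3 = 0x2  ←
kind signed 2b, MSB=1: 2 - 4 = -2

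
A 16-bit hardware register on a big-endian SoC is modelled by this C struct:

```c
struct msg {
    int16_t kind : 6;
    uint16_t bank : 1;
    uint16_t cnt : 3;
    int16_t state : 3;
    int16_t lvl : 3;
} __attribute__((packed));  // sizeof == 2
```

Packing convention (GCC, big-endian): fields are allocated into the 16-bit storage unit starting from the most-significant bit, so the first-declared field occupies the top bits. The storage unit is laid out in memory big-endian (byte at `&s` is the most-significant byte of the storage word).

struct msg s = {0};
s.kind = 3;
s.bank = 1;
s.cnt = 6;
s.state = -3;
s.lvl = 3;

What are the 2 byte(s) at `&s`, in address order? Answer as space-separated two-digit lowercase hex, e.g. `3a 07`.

0f ab

kind:6 = 3 → 0x3 << 10 → word 0x0c00
bank:1 = 1 → 0x1 << 9 → word 0x0e00
cnt:3 = 6 → 0x6 << 6 → word 0x0f80
state:3 = -3 → 0x5 << 3 → word 0x0fa8
lvl:3 = 3 → 0x3 << 0 → word 0x0fab
word = 0x0fab → big-endian bytes:
  [0]=0x0f  [1]=0xab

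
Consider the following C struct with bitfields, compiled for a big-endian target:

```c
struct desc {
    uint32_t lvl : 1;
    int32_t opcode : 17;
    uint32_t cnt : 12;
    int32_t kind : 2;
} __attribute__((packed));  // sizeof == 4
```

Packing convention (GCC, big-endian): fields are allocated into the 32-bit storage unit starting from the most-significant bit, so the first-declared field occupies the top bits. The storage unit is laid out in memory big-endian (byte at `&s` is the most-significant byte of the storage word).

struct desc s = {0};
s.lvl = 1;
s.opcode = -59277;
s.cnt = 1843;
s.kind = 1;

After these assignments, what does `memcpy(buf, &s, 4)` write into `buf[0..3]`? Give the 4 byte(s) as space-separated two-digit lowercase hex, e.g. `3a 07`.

c6 1c dc cd

[31+:1] lvl=1 & 0x1 = 0x1; word=0x80000000
[14+:17] opcode=-59277 & 0x1ffff = 0x11873; word=0xc61cc000
[2+:12] cnt=1843 & 0xfff = 0x733; word=0xc61cdccc
[0+:2] kind=1 & 0x3 = 0x1; word=0xc61cdccd
word = 0xc61cdccd → big-endian bytes:
  [0]=0xc6  [1]=0x1c  [2]=0xdc  [3]=0xcd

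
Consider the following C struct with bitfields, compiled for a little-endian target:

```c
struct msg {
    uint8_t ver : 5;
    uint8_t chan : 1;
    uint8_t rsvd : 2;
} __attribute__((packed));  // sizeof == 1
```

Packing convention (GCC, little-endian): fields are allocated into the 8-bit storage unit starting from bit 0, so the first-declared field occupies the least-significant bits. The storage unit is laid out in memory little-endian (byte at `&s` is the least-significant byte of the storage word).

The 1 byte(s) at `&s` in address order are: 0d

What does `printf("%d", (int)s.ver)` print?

13

[0]=0x0d (little-endian) → word 0x0d
ver:5 @ bit 0 → (0x0d>>0)&0x1f = 0xd  ←
chan:1 @ bit 5 → (0x0d>>5)&0x1 = 0x0
rsvd:2 @ bit 6 → (0x0d>>6)&0x3 = 0x0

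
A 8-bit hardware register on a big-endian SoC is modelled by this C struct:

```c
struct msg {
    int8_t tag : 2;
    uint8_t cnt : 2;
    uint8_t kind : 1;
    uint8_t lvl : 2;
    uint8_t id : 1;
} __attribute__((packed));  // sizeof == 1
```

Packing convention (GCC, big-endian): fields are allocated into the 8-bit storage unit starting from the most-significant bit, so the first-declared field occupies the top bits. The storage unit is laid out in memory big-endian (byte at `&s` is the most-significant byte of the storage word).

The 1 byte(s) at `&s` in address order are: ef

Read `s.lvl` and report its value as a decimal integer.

3

[0]=0xef (big-endian) → word 0xef
tag [6+:2] = (word>>6) & 0x3 = 3
cnt [4+:2] = (word>>4) & 0x3 = 2
kind [3+:1] = (word>>3) & 0x1 = 1
lvl [1+:2] = (word>>1) & 0x3 = 3  ←
id [0+:1] = (word>>0) & 0x1 = 1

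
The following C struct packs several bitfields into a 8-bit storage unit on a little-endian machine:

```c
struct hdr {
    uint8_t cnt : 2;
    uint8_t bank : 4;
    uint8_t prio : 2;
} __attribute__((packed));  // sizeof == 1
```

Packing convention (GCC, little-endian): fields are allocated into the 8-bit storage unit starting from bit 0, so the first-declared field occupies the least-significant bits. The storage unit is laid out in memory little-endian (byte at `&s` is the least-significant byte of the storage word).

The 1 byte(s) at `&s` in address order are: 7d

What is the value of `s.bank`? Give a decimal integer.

15

[0]=0x7d (little-endian) → word 0x7d
cnt:2 @ bit 0 → (0x7d>>0)&0x3 = 0x1
bank:4 @ bit 2 → (0x7d>>2)&0xf = 0xf  ←
prio:2 @ bit 6 → (0x7d>>6)&0x3 = 0x1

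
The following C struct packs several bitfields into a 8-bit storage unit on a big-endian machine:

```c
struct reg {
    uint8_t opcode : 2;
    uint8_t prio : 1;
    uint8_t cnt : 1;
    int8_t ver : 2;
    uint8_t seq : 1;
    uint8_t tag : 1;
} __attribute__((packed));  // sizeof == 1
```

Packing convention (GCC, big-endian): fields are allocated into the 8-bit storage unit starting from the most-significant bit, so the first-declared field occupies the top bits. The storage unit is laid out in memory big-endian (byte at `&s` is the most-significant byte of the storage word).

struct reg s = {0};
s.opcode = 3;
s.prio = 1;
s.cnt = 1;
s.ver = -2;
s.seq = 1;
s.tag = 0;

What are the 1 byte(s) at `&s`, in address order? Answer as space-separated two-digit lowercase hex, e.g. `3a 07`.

fa

opcode:2 = 3 → 0x3 << 6 → word 0xc0
prio:1 = 1 → 0x1 << 5 → word 0xe0
cnt:1 = 1 → 0x1 << 4 → word 0xf0
ver:2 = -2 → 0x2 << 2 → word 0xf8
seq:1 = 1 → 0x1 << 1 → word 0xfa
tag:1 = 0 → 0x0 << 0 → word 0xfa
word = 0xfa → big-endian bytes:
  [0]=0xfa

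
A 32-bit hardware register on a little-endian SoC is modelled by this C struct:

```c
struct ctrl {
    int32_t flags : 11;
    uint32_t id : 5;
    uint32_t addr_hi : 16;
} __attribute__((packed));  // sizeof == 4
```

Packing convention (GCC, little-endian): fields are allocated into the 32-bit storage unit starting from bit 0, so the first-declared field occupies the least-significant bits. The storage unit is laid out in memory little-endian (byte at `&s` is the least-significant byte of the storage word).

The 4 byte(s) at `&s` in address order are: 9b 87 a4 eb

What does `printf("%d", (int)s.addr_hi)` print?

60324

[0]=0x9b [1]=0x87 [2]=0xa4 [3]=0xeb (little-endian) → word 0xeba4879b
flags [0+:11] = (word>>0) & 0x7ff = 1947
id [11+:5] = (word>>11) & 0x1f = 16
addr_hi [16+:16] = (word>>16) & 0xffff = 60324  ←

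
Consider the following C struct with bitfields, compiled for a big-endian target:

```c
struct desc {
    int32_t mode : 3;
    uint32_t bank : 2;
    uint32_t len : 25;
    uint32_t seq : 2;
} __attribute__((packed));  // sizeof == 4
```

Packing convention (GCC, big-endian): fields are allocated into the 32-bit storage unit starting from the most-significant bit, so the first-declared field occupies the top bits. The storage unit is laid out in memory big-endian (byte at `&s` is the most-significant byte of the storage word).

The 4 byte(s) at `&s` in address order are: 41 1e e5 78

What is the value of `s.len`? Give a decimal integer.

[0]=0x41 [1]=0x1e [2]=0xe5 [3]=0x78 (big-endian) → word 0x411ee578
mode:3 @ bit 29 → (0x411ee578>>29)&0x7 = 0x2
bank:2 @ bit 27 → (0x411ee578>>27)&0x3 = 0x0
len:25 @ bit 2 → (0x411ee578>>2)&0x1ffffff = 0x47b95e  ←
seq:2 @ bit 0 → (0x411ee578>>0)&0x3 = 0x0

4700510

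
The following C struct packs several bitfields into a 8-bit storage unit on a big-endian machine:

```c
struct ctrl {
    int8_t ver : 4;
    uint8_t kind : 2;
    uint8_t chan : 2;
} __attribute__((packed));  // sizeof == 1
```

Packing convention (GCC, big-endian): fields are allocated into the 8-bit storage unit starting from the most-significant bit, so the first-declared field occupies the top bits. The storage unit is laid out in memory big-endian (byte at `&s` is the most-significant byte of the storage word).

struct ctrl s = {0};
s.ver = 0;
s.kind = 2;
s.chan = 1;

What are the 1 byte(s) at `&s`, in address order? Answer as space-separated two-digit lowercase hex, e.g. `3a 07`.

[4+:4] ver=0 & 0xf = 0x0; word=0x00
[2+:2] kind=2 & 0x3 = 0x2; word=0x08
[0+:2] chan=1 & 0x3 = 0x1; word=0x09
word = 0x09 → big-endian bytes:
  [0]=0x09

09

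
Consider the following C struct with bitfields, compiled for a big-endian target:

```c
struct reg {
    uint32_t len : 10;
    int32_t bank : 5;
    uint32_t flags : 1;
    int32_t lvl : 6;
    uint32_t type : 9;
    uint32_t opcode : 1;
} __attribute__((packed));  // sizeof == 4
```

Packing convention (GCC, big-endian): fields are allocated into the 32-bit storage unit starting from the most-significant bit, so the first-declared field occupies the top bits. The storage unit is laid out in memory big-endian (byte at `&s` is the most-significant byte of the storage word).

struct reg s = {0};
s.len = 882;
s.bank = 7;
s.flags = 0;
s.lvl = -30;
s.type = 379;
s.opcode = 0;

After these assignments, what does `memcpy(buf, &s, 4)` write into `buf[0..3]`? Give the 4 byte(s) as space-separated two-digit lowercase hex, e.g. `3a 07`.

len (10b) val=882 bits=0x372 at bit 22: 0xdc800000
bank (5b) val=7 bits=0x7 at bit 17: 0xdc8e0000
flags (1b) val=0 bits=0x0 at bit 16: 0xdc8e0000
lvl (6b) val=-30 bits=0x22 at bit 10: 0xdc8e8800
type (9b) val=379 bits=0x17b at bit 1: 0xdc8e8af6
opcode (1b) val=0 bits=0x0 at bit 0: 0xdc8e8af6
word = 0xdc8e8af6 → big-endian bytes:
  [0]=0xdc  [1]=0x8e  [2]=0x8a  [3]=0xf6

dc 8e 8a f6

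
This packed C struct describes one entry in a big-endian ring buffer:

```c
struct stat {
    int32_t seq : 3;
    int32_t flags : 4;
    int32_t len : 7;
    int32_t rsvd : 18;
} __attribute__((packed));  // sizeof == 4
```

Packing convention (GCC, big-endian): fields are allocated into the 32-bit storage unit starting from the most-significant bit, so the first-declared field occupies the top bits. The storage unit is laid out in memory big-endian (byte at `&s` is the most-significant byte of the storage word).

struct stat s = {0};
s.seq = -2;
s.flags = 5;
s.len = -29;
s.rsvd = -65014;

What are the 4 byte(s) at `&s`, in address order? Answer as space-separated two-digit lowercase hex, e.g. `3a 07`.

[29+:3] seq=-2 & 0x7 = 0x6; word=0xc0000000
[25+:4] flags=5 & 0xf = 0x5; word=0xca000000
[18+:7] len=-29 & 0x7f = 0x63; word=0xcb8c0000
[0+:18] rsvd=-65014 & 0x3ffff = 0x3020a; word=0xcb8f020a
word = 0xcb8f020a → big-endian bytes:
  [0]=0xcb  [1]=0x8f  [2]=0x02  [3]=0x0a

cb 8f 02 0a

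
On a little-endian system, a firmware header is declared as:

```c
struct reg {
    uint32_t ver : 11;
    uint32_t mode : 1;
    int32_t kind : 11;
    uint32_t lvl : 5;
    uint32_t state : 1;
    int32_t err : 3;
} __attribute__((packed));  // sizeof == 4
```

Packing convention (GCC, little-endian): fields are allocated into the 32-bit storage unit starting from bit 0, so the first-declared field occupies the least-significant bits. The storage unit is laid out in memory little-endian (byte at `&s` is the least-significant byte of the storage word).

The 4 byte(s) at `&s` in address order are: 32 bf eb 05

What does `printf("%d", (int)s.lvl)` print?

[0]=0x32 [1]=0xbf [2]=0xeb [3]=0x05 (little-endian) → word 0x05ebbf32
ver:11 @ bit 0 → (0x05ebbf32>>0)&0x7ff = 0x732
mode:1 @ bit 11 → (0x05ebbf32>>11)&0x1 = 0x1
kind:11 @ bit 12 → (0x05ebbf32>>12)&0x7ff = 0x6bb
lvl:5 @ bit 23 → (0x05ebbf32>>23)&0x1f = 0xb  ←
state:1 @ bit 28 → (0x05ebbf32>>28)&0x1 = 0x0
err:3 @ bit 29 → (0x05ebbf32>>29)&0x7 = 0x0

11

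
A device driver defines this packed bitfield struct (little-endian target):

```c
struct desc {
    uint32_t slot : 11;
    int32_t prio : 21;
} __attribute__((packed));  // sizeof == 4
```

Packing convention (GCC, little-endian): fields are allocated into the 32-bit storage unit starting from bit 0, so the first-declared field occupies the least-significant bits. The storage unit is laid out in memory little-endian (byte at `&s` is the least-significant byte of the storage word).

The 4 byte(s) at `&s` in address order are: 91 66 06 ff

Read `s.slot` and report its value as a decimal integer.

1681

[0]=0x91 [1]=0x66 [2]=0x06 [3]=0xff (little-endian) → word 0xff066691
slot:11 @ bit 0 → (0xff066691>>0)&0x7ff = 0x691  ←
prio:21 @ bit 11 → (0xff066691>>11)&0x1fffff = 0x1fe0cc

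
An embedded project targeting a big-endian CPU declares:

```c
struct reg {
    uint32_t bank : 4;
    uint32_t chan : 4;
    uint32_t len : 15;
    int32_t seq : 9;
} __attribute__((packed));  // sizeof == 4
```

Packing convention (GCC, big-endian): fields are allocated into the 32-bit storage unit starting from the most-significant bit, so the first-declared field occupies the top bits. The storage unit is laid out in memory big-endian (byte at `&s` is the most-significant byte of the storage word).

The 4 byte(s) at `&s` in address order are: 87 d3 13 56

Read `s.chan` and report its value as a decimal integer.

7

[0]=0x87 [1]=0xd3 [2]=0x13 [3]=0x56 (big-endian) → word 0x87d31356
bank:4 @ bit 28 → (0x87d31356>>28)&0xf = 0x8
chan:4 @ bit 24 → (0x87d31356>>24)&0xf = 0x7  ←
len:15 @ bit 9 → (0x87d31356>>9)&0x7fff = 0x6989
seq:9 @ bit 0 → (0x87d31356>>0)&0x1ff = 0x156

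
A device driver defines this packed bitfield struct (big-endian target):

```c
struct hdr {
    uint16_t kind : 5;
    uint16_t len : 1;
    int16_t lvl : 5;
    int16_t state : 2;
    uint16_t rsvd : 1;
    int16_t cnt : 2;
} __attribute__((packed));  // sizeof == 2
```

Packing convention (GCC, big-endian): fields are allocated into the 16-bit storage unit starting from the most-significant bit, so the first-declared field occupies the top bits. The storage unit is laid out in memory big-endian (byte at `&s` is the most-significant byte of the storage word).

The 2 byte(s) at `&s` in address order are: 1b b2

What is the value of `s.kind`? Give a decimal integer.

3

[0]=0x1b [1]=0xb2 (big-endian) → word 0x1bb2
kind:5 @ bit 11 → (0x1bb2>>11)&0x1f = 0x3  ←
len:1 @ bit 10 → (0x1bb2>>10)&0x1 = 0x0
lvl:5 @ bit 5 → (0x1bb2>>5)&0x1f = 0x1d
state:2 @ bit 3 → (0x1bb2>>3)&0x3 = 0x2
rsvd:1 @ bit 2 → (0x1bb2>>2)&0x1 = 0x0
cnt:2 @ bit 0 → (0x1bb2>>0)&0x3 = 0x2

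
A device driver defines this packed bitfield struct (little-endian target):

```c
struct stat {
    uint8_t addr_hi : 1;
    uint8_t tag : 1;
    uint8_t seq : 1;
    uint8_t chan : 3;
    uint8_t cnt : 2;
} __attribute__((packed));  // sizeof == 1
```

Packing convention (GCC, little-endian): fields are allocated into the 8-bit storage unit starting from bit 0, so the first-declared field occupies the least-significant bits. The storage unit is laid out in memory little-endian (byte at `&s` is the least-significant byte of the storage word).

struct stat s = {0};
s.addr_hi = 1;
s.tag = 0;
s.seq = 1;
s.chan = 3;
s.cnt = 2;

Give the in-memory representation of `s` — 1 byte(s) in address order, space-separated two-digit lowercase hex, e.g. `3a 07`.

9d

[0+:1] addr_hi=1 & 0x1 = 0x1; word=0x01
[1+:1] tag=0 & 0x1 = 0x0; word=0x01
[2+:1] seq=1 & 0x1 = 0x1; word=0x05
[3+:3] chan=3 & 0x7 = 0x3; word=0x1d
[6+:2] cnt=2 & 0x3 = 0x2; word=0x9d
word = 0x9d → little-endian bytes:
  [0]=0x9d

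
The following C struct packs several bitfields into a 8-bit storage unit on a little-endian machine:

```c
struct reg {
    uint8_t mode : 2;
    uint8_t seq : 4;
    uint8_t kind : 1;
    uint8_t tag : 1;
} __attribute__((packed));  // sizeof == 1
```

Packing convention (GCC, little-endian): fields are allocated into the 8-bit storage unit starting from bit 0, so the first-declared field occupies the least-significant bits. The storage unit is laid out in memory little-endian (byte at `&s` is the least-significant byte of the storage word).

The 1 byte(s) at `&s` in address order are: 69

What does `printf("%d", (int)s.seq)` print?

10

[0]=0x69 (little-endian) → word 0x69
mode:2 @ bit 0 → (0x69>>0)&0x3 = 0x1
seq:4 @ bit 2 → (0x69>>2)&0xf = 0xa  ←
kind:1 @ bit 6 → (0x69>>6)&0x1 = 0x1
tag:1 @ bit 7 → (0x69>>7)&0x1 = 0x0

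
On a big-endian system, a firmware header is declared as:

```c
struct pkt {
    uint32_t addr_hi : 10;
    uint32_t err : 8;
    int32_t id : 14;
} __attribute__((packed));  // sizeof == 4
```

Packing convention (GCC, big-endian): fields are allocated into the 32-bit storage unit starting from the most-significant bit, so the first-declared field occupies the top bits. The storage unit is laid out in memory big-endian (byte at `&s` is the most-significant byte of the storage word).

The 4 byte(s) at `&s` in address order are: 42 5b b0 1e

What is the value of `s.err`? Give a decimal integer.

[0]=0x42 [1]=0x5b [2]=0xb0 [3]=0x1e (big-endian) → word 0x425bb01e
addr_hi:10 @ bit 22 → (0x425bb01e>>22)&0x3ff = 0x109
err:8 @ bit 14 → (0x425bb01e>>14)&0xff = 0x6e  ←
id:14 @ bit 0 → (0x425bb01e>>0)&0x3fff = 0x301e

110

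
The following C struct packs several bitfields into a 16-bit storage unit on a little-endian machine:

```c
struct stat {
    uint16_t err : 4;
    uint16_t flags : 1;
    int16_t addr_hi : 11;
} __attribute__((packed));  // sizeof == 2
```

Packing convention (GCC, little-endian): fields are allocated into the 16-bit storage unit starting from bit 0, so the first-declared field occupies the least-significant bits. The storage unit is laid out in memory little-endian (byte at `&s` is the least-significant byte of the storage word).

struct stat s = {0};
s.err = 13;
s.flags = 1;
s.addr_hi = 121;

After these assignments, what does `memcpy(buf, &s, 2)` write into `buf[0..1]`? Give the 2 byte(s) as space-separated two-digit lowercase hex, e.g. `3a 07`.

3d 0f

err:4 = 13 → 0xd << 0 → word 0x000d
flags:1 = 1 → 0x1 << 4 → word 0x001d
addr_hi:11 = 121 → 0x79 << 5 → word 0x0f3d
word = 0x0f3d → little-endian bytes:
  [0]=0x3d  [1]=0x0f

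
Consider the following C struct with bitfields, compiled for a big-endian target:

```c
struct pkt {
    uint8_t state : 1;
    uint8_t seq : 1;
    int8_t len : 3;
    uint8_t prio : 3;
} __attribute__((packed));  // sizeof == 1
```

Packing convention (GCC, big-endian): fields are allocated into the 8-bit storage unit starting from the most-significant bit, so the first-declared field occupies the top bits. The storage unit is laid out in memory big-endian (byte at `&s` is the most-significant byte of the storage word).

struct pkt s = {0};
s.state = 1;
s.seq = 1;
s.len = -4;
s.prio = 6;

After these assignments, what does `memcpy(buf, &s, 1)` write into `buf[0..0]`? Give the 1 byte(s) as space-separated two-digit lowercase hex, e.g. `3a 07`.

state:1 = 1 → 0x1 << 7 → word 0x80
seq:1 = 1 → 0x1 << 6 → word 0xc0
len:3 = -4 → 0x4 << 3 → word 0xe0
prio:3 = 6 → 0x6 << 0 → word 0xe6
word = 0xe6 → big-endian bytes:
  [0]=0xe6

e6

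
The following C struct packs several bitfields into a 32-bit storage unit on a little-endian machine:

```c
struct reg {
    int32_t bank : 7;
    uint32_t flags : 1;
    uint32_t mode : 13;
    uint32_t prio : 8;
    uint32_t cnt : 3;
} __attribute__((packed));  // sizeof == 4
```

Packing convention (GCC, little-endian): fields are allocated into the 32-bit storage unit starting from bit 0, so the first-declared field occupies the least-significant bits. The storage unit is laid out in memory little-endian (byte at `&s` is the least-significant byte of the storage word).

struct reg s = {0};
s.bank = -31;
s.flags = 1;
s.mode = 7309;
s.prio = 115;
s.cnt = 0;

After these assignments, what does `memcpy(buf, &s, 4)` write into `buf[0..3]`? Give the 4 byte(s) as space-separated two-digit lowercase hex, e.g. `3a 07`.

[0+:7] bank=-31 & 0x7f = 0x61; word=0x00000061
[7+:1] flags=1 & 0x1 = 0x1; word=0x000000e1
[8+:13] mode=7309 & 0x1fff = 0x1c8d; word=0x001c8de1
[21+:8] prio=115 & 0xff = 0x73; word=0x0e7c8de1
[29+:3] cnt=0 & 0x7 = 0x0; word=0x0e7c8de1
word = 0x0e7c8de1 → little-endian bytes:
  [0]=0xe1  [1]=0x8d  [2]=0x7c  [3]=0x0e

e1 8d 7c 0e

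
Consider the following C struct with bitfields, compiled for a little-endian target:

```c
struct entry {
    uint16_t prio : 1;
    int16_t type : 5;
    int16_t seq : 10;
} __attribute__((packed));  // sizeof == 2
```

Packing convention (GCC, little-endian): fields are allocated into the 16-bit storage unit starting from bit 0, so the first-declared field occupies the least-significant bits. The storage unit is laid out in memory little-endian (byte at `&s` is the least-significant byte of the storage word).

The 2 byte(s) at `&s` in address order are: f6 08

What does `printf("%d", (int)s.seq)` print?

35

[0]=0xf6 [1]=0x08 (little-endian) → word 0x08f6
prio:1 @ bit 0 → (0x08f6>>0)&0x1 = 0x0
type:5 @ bit 1 → (0x08f6>>1)&0x1f = 0x1b
seq:10 @ bit 6 → (0x08f6>>6)&0x3ff = 0x23  ←
seq signed 10b, MSB=0: value = 35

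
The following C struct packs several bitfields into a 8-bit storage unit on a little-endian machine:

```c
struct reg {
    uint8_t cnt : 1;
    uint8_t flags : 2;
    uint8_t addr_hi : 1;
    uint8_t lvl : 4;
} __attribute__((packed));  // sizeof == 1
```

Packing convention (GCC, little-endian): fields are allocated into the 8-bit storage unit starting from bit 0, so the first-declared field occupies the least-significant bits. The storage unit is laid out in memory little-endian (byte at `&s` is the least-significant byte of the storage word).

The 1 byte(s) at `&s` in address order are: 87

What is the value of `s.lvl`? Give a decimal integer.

[0]=0x87 (little-endian) → word 0x87
cnt:1 @ bit 0 → (0x87>>0)&0x1 = 0x1
flags:2 @ bit 1 → (0x87>>1)&0x3 = 0x3
addr_hi:1 @ bit 3 → (0x87>>3)&0x1 = 0x0
lvl:4 @ bit 4 → (0x87>>4)&0xf = 0x8  ←

8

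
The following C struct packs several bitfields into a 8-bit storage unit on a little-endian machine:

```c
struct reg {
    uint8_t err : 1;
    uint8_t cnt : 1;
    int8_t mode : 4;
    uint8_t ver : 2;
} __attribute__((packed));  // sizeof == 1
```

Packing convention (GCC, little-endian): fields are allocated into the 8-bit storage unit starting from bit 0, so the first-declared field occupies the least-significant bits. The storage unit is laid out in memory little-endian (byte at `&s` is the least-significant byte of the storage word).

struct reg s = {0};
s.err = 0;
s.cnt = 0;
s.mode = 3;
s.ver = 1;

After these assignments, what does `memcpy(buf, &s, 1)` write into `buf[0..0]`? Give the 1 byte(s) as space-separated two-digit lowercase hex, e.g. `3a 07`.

[0+:1] err=0 & 0x1 = 0x0; word=0x00
[1+:1] cnt=0 & 0x1 = 0x0; word=0x00
[2+:4] mode=3 & 0xf = 0x3; word=0x0c
[6+:2] ver=1 & 0x3 = 0x1; word=0x4c
word = 0x4c → little-endian bytes:
  [0]=0x4c

4c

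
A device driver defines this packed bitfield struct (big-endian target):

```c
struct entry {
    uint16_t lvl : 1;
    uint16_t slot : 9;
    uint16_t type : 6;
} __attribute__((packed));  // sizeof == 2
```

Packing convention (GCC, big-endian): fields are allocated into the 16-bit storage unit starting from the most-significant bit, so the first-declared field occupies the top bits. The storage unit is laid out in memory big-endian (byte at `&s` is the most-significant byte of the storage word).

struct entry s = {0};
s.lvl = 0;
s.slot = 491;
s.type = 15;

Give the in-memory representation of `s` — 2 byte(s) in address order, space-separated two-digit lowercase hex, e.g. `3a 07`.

7a cf

[15+:1] lvl=0 & 0x1 = 0x0; word=0x0000
[6+:9] slot=491 & 0x1ff = 0x1eb; word=0x7ac0
[0+:6] type=15 & 0x3f = 0xf; word=0x7acf
word = 0x7acf → big-endian bytes:
  [0]=0x7a  [1]=0xcf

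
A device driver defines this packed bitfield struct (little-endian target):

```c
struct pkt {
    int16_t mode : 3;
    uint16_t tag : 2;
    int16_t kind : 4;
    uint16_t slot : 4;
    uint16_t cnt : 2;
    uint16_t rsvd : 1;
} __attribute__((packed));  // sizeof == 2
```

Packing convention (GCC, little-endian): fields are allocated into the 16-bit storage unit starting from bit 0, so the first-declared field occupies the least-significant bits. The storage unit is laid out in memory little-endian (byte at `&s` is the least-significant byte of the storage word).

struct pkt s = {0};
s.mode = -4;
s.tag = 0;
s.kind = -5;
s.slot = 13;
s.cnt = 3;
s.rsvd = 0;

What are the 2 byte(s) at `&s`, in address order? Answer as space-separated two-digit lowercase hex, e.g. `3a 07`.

64 7b

mode:3 = -4 → 0x4 << 0 → word 0x0004
tag:2 = 0 → 0x0 << 3 → word 0x0004
kind:4 = -5 → 0xb << 5 → word 0x0164
slot:4 = 13 → 0xd << 9 → word 0x1b64
cnt:2 = 3 → 0x3 << 13 → word 0x7b64
rsvd:1 = 0 → 0x0 << 15 → word 0x7b64
word = 0x7b64 → little-endian bytes:
  [0]=0x64  [1]=0x7b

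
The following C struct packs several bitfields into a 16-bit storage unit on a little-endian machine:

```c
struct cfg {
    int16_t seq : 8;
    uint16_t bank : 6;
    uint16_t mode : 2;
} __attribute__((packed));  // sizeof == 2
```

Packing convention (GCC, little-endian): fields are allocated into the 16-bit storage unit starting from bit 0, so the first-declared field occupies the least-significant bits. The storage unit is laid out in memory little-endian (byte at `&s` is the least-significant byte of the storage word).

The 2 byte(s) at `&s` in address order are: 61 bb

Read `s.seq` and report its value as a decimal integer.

97

[0]=0x61 [1]=0xbb (little-endian) → word 0xbb61
seq [0+:8] = (word>>0) & 0xff = 97  ←
bank [8+:6] = (word>>8) & 0x3f = 59
mode [14+:2] = (word>>14) & 0x3 = 2
seq signed 8b, MSB=0: value = 97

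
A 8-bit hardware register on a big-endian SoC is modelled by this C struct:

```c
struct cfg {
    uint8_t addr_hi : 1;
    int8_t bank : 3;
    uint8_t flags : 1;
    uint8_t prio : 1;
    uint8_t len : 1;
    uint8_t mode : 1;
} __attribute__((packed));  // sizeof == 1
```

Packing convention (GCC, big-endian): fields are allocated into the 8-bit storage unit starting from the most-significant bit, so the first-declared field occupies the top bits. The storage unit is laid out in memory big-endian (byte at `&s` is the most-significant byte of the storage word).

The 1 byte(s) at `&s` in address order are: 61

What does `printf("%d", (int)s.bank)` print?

[0]=0x61 (big-endian) → word 0x61
addr_hi [7+:1] = (word>>7) & 0x1 = 0
bank [4+:3] = (word>>4) & 0x7 = 6  ←
flags [3+:1] = (word>>3) & 0x1 = 0
prio [2+:1] = (word>>2) & 0x1 = 0
len [1+:1] = (word>>1) & 0x1 = 0
mode [0+:1] = (word>>0) & 0x1 = 1
bank signed 3b, MSB=1: 6 - 8 = -2

-2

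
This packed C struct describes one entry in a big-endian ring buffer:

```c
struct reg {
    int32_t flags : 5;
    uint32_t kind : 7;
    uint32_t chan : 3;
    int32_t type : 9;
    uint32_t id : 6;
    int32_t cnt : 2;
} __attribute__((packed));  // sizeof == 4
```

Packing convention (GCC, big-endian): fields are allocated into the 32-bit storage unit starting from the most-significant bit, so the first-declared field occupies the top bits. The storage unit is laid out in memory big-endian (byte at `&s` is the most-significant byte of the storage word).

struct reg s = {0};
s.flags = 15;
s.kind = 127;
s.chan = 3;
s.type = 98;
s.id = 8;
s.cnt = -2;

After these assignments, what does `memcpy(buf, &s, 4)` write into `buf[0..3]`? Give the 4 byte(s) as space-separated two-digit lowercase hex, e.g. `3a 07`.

7f f6 62 22

flags (5b) val=15 bits=0xf at bit 27: 0x78000000
kind (7b) val=127 bits=0x7f at bit 20: 0x7ff00000
chan (3b) val=3 bits=0x3 at bit 17: 0x7ff60000
type (9b) val=98 bits=0x62 at bit 8: 0x7ff66200
id (6b) val=8 bits=0x8 at bit 2: 0x7ff66220
cnt (2b) val=-2 bits=0x2 at bit 0: 0x7ff66222
word = 0x7ff66222 → big-endian bytes:
  [0]=0x7f  [1]=0xf6  [2]=0x62  [3]=0x22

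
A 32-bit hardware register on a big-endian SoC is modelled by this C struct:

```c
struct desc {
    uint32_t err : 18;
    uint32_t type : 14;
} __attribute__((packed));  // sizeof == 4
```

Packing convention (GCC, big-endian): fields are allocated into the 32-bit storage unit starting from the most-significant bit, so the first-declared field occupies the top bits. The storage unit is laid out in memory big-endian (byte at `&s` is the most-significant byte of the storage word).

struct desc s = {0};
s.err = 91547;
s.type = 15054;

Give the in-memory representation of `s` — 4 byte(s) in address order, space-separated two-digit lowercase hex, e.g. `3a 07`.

[14+:18] err=91547 & 0x3ffff = 0x1659b; word=0x5966c000
[0+:14] type=15054 & 0x3fff = 0x3ace; word=0x5966face
word = 0x5966face → big-endian bytes:
  [0]=0x59  [1]=0x66  [2]=0xfa  [3]=0xce

59 66 fa ce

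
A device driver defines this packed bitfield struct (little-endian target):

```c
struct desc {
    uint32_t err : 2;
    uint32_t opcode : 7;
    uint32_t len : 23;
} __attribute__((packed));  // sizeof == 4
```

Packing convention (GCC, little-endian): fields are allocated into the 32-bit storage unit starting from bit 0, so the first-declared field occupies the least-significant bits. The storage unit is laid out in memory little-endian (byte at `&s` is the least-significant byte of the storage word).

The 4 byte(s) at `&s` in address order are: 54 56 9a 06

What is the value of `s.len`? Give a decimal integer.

216363

[0]=0x54 [1]=0x56 [2]=0x9a [3]=0x06 (little-endian) → word 0x069a5654
err [0+:2] = (word>>0) & 0x3 = 0
opcode [2+:7] = (word>>2) & 0x7f = 21
len [9+:23] = (word>>9) & 0x7fffff = 216363  ←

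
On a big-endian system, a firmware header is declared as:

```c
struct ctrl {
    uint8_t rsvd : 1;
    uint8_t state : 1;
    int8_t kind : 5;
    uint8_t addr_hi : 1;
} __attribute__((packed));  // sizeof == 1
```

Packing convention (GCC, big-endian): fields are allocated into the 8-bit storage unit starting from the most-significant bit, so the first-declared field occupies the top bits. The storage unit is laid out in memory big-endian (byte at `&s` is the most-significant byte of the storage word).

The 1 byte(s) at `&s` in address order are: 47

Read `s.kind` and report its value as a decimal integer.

3

[0]=0x47 (big-endian) → word 0x47
rsvd [7+:1] = (word>>7) & 0x1 = 0
state [6+:1] = (word>>6) & 0x1 = 1
kind [1+:5] = (word>>1) & 0x1f = 3  ←
addr_hi [0+:1] = (word>>0) & 0x1 = 1
kind signed 5b, MSB=0: value = 3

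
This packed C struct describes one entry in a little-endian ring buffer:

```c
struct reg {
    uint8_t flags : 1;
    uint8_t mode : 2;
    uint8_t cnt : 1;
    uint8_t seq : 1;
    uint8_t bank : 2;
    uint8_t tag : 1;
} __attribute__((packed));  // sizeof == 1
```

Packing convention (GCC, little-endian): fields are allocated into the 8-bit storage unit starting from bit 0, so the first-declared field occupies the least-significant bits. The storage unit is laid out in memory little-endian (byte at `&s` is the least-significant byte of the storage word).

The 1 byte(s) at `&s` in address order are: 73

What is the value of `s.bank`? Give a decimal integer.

[0]=0x73 (little-endian) → word 0x73
flags:1 @ bit 0 → (0x73>>0)&0x1 = 0x1
mode:2 @ bit 1 → (0x73>>1)&0x3 = 0x1
cnt:1 @ bit 3 → (0x73>>3)&0x1 = 0x0
seq:1 @ bit 4 → (0x73>>4)&0x1 = 0x1
bank:2 @ bit 5 → (0x73>>5)&0x3 = 0x3  ←
tag:1 @ bit 7 → (0x73>>7)&0x1 = 0x0

3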